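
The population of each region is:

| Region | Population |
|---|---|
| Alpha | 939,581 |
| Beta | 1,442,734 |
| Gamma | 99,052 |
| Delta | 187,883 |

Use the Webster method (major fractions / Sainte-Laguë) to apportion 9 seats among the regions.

Alpha 3, Beta 5, Gamma 0, Delta 1

Standard divisor 2669250/9 ≈ 296583.333; standard quotas: Alpha 3.168, Beta 4.865, Gamma 0.334, Delta 0.633.
Rounding to the nearest integer gives Alpha 3, Beta 5, Gamma 0, Delta 1 — total 9, matching the house size, so no adjustment is needed.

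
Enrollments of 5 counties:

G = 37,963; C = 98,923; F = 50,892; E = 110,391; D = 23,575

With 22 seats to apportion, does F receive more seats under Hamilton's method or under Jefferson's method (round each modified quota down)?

Hamilton: G 3, C 7, F 3, E 7, D 2.
Jefferson: G 2, C 7, F 4, E 8, D 1.
F gets 3 under Hamilton and 4 under Jefferson.

Jefferson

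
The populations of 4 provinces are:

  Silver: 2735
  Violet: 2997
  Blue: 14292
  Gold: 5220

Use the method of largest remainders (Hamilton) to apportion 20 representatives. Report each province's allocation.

Total 25244; standard divisor 25244/20 ≈ 1262.2.
Standard quotas: Silver 2.1669, Violet 2.3744, Blue 11.3231, Gold 4.1356.
Lower quotas: Silver 2, Violet 2, Blue 11, Gold 4 (sum 19, leaving 1 seat).
Remainders in descending order: Violet 0.3744, Blue 0.3231, Silver 0.1669, Gold 0.1356.
The surplus seat goes to Violet.

Silver: 2, Violet: 3, Blue: 11, Gold: 4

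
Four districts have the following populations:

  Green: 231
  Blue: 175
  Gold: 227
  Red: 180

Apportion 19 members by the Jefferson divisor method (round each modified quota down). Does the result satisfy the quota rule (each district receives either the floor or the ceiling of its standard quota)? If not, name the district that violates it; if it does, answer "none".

none

Standard quotas: Green 5.399, Blue 4.090, Gold 5.305, Red 4.207.
Jefferson allocation: Green 6, Blue 4, Gold 5, Red 4.
Every allocation lies between the lower and upper quota.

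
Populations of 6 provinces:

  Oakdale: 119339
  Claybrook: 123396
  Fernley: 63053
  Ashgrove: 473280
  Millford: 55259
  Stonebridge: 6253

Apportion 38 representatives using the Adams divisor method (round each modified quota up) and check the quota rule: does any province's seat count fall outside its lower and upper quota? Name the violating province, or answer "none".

Ashgrove

Standard quotas: Oakdale 5.395, Claybrook 5.578, Fernley 2.850, Ashgrove 21.396, Millford 2.498, Stonebridge 0.283.
Adams allocation: Oakdale 5, Claybrook 6, Fernley 3, Ashgrove 20, Millford 3, Stonebridge 1.
Ashgrove has quota 21.396 (lower 21, upper 22) but receives 20 — outside the quota interval.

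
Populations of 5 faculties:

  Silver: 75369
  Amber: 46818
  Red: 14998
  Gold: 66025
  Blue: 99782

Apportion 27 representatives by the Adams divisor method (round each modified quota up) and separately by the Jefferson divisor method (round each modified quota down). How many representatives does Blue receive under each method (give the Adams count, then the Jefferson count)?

Adams: Silver 7, Amber 4, Red 2, Gold 6, Blue 8.
Jefferson: Silver 7, Amber 4, Red 1, Gold 6, Blue 9.
Blue gets 8 under Adams and 9 under Jefferson.

8 and 9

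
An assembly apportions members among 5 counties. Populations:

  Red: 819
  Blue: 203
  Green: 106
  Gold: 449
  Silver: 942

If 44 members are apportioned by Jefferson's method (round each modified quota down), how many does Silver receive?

17

Standard divisor 2519/44 ≈ 57.25; standard quotas: Red 14.306, Blue 3.546, Green 1.852, Gold 7.843, Silver 16.454.
Rounding down gives 14, 3, 1, 7, 16 = 41 seats, so the divisor must be adjusted.
With modified divisor 54: modified quotas Red 15.167, Blue 3.759, Green 1.963, Gold 8.315, Silver 17.444.
Rounding down: Red 15, Blue 3, Green 1, Gold 8, Silver 17 (total 44).
Silver receives 17.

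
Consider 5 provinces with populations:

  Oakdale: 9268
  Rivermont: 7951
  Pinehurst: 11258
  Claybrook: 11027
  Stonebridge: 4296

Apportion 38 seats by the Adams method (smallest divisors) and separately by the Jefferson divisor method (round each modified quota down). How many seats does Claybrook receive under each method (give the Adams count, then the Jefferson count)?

9 and 10

Adams: Oakdale 8, Rivermont 7, Pinehurst 10, Claybrook 9, Stonebridge 4.
Jefferson: Oakdale 8, Rivermont 7, Pinehurst 10, Claybrook 10, Stonebridge 3.
Claybrook gets 9 under Adams and 10 under Jefferson.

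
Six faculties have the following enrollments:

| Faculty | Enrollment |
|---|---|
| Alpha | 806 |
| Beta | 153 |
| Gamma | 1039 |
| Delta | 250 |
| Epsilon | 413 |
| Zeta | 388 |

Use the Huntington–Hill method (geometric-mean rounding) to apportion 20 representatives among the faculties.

Alpha 5, Beta 1, Gamma 7, Delta 2, Epsilon 3, Zeta 2

With divisor 159: modified quotas Alpha 5.069, Beta 0.962, Gamma 6.535, Delta 1.572, Epsilon 2.597, Zeta 2.440.
Geometric-mean thresholds: Alpha √(5·6)=5.477, Beta (min 1), Gamma √(6·7)=6.481, Delta √(1·2)=1.414, Epsilon √(2·3)=2.449, Zeta √(2·3)=2.449.
Each quota rounded against its threshold gives Alpha 5, Beta 1, Gamma 7, Delta 2, Epsilon 3, Zeta 2 (total 20).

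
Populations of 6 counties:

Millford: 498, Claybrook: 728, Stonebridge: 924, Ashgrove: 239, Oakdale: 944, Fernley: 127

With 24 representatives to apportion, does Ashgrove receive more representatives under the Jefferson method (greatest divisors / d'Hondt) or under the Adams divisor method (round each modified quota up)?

Adams

Jefferson: Millford 3, Claybrook 5, Stonebridge 7, Ashgrove 1, Oakdale 7, Fernley 1.
Adams: Millford 4, Claybrook 5, Stonebridge 6, Ashgrove 2, Oakdale 6, Fernley 1.
Ashgrove gets 1 under Jefferson and 2 under Adams.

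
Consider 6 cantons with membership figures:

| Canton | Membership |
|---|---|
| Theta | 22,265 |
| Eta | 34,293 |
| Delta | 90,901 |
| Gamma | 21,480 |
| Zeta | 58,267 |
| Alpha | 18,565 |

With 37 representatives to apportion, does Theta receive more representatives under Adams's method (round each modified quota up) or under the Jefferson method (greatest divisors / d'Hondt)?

Adams

Adams: Theta 4, Eta 5, Delta 13, Gamma 3, Zeta 9, Alpha 3.
Jefferson: Theta 3, Eta 5, Delta 14, Gamma 3, Zeta 9, Alpha 3.
Theta gets 4 under Adams and 3 under Jefferson.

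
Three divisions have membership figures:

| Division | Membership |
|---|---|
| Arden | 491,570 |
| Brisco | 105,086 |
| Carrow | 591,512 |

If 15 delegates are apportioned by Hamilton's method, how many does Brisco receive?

1

The standard divisor is 1188168/15 ≈ 79211.2.
Standard quotas: Arden 6.2058, Brisco 1.3267, Carrow 7.4675.
Lower quotas: Arden 6, Brisco 1, Carrow 7 (sum 14, leaving 1 seat).
Remainders in descending order: Carrow 0.4675, Brisco 0.3267, Arden 0.2058.
The surplus seat goes to Carrow.
Brisco receives 1.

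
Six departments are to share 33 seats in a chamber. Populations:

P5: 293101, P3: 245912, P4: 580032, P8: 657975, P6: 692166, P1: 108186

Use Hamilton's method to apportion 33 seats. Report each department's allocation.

P5 4, P3 3, P4 8, P8 8, P6 9, P1 1

Total 2577372; standard divisor 2577372/33 ≈ 78102.182.
Standard quotas: P5 3.7528, P3 3.1486, P4 7.4266, P8 8.4245, P6 8.8623, P1 1.3852.
Lower quotas: P5 3, P3 3, P4 7, P8 8, P6 8, P1 1 (sum 30, leaving 3 seats).
Remainders in descending order: P6 0.8623, P5 0.7528, P4 0.4266, P8 0.4245, P1 0.3852, P3 0.1486.
Largest remainders: P6, P5, P4 receive the extra seats.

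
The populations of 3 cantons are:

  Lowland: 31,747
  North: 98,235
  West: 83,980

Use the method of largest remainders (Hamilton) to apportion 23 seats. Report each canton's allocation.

Lowland: 3, North: 11, West: 9

Standard divisor: 213962 ÷ 23 ≈ 9302.696.
Standard quotas: Lowland 3.4127, North 10.5598, West 9.0275.
Lower quotas: Lowland 3, North 10, West 9 (sum 22, leaving 1 seat).
Remainders in descending order: North 0.5598, Lowland 0.4127, West 0.0275.
Largest remainder: North receives the extra seat.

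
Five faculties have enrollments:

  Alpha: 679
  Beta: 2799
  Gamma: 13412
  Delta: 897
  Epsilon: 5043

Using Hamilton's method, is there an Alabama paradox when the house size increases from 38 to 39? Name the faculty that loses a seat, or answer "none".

At 38 seats: Alpha 1, Beta 5, Gamma 22, Delta 2, Epsilon 8.
At 39 seats: Alpha 1, Beta 5, Gamma 23, Delta 1, Epsilon 9.
Delta drops from 2 to 1.

Delta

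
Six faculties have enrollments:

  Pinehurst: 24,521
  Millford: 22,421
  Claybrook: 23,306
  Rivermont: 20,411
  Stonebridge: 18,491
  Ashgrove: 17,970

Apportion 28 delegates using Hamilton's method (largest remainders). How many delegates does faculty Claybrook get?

Standard divisor: 127120 ÷ 28 = 4540.
Standard quotas: Pinehurst 5.4011, Millford 4.9385, Claybrook 5.1335, Rivermont 4.4958, Stonebridge 4.0729, Ashgrove 3.9581.
Lower quotas: Pinehurst 5, Millford 4, Claybrook 5, Rivermont 4, Stonebridge 4, Ashgrove 3 (sum 25, leaving 3 seats).
Remainders in descending order: Ashgrove 0.9581, Millford 0.9385, Rivermont 0.4958, Pinehurst 0.4011, Claybrook 0.1335, Stonebridge 0.0729.
The surplus seats go to Ashgrove, Millford, Rivermont.
Claybrook receives 5.

5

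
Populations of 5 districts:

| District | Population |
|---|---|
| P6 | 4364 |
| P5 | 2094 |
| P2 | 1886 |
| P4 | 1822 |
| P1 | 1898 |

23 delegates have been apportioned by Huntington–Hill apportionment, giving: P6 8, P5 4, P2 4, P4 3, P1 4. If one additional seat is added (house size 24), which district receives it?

P4

Priority for the next seat is population ÷ (√(s·(s+1))).
Priorities: P6 514.302, P5 468.233, P2 421.722, P4 525.966, P1 424.406.
Highest priority: P4.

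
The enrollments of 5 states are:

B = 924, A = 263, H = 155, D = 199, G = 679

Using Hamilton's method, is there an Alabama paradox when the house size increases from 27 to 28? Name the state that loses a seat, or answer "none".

At 27 seats: B 11, A 3, H 2, D 3, G 8.
At 28 seats: B 12, A 3, H 2, D 2, G 9.
D drops from 3 to 2.

D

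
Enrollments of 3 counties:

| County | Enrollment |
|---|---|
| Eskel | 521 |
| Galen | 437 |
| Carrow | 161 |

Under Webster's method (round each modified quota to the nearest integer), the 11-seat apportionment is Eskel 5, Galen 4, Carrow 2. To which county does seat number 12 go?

Galen

Priority for the next seat is population ÷ (current seats + 0.5).
Priorities: Eskel 94.727, Galen 97.111, Carrow 64.400.
Highest priority: Galen.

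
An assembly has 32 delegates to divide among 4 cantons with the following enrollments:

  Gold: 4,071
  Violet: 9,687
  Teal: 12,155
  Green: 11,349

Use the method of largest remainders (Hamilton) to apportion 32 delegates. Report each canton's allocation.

Gold 4, Violet 8, Teal 10, Green 10

Total 37262; standard divisor 37262/32 ≈ 1164.438.
Standard quotas: Gold 3.4961, Violet 8.3190, Teal 10.4385, Green 9.7463.
Lower quotas: Gold 3, Violet 8, Teal 10, Green 9 (sum 30, leaving 2 seats).
Remainders in descending order: Green 0.7463, Gold 0.4961, Teal 0.4385, Violet 0.3190.
The surplus seats go to Green, Gold.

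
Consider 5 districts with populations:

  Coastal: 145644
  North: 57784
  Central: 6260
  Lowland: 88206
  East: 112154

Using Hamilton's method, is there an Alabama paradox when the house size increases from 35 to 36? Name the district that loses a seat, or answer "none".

Central

At 35 seats: Coastal 12, North 5, Central 1, Lowland 7, East 10.
At 36 seats: Coastal 13, North 5, Central 0, Lowland 8, East 10.
Central drops from 1 to 0.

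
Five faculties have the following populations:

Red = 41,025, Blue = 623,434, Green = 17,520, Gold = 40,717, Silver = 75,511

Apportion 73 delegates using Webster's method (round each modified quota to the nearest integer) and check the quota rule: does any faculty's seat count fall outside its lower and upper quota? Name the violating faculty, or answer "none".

Standard quotas: Red 3.752, Blue 57.016, Green 1.602, Gold 3.724, Silver 6.906.
Webster allocation: Red 4, Blue 56, Green 2, Gold 4, Silver 7.
Blue has quota 57.016 (lower 57, upper 58) but receives 56 — outside the quota interval.

Blue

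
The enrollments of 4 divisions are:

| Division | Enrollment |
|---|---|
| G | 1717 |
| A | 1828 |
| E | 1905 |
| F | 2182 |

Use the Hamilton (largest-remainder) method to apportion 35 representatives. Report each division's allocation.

G 8; A 8; E 9; F 10

The standard divisor is 7632/35 ≈ 218.057.
Standard quotas: G 7.874, A 8.383, E 8.736, F 10.007.
Lower quotas: G 7, A 8, E 8, F 10 (sum 33, leaving 2 seats).
Remainders in descending order: G 0.874, E 0.736, A 0.383, F 0.007.
Largest remainders: G, E receive the extra seats.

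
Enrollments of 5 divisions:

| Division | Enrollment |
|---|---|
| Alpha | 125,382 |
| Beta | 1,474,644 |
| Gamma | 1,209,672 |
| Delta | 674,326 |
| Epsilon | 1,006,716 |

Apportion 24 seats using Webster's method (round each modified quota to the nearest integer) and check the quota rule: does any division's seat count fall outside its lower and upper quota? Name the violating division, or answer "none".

Standard quotas: Alpha 0.670, Beta 7.881, Gamma 6.465, Delta 3.604, Epsilon 5.380.
Webster allocation: Alpha 1, Beta 8, Gamma 6, Delta 4, Epsilon 5.
Every allocation lies between the lower and upper quota.

none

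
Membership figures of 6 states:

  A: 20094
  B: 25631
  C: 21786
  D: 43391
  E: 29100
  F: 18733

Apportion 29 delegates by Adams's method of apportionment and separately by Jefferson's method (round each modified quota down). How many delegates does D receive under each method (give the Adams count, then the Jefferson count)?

7 and 8

Adams: A 4, B 5, C 4, D 7, E 5, F 4.
Jefferson: A 4, B 5, C 4, D 8, E 5, F 3.
D gets 7 under Adams and 8 under Jefferson.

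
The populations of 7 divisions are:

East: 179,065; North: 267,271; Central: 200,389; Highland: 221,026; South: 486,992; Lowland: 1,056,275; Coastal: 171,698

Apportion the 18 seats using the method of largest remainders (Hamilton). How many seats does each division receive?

East 1, North 2, Central 2, Highland 2, South 3, Lowland 7, Coastal 1

The standard divisor is 2582716/18 ≈ 143484.222.
Standard quotas: East 1.2480, North 1.8627, Central 1.3966, Highland 1.5404, South 3.3940, Lowland 7.3616, Coastal 1.1966.
Lower quotas: East 1, North 1, Central 1, Highland 1, South 3, Lowland 7, Coastal 1 (sum 15, leaving 3 seats).
Remainders in descending order: North 0.8627, Highland 0.5404, Central 0.3966, South 0.3940, Lowland 0.3616, East 0.2480, Coastal 0.1966.
Largest remainders: North, Highland, Central receive the extra seats.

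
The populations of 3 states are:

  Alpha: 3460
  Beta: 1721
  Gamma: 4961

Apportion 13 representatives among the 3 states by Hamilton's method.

Alpha 5, Beta 2, Gamma 6

The standard divisor is 10142/13 ≈ 780.154.
Standard quotas: Alpha 4.435, Beta 2.206, Gamma 6.359.
Lower quotas: Alpha 4, Beta 2, Gamma 6 (sum 12, leaving 1 seat).
Remainders in descending order: Alpha 0.435, Gamma 0.359, Beta 0.206.
Largest remainder: Alpha receives the extra seat.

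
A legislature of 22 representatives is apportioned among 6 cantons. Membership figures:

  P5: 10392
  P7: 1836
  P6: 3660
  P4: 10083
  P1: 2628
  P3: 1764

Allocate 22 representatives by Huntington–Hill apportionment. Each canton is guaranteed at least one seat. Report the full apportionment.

P5: 8; P7: 1; P6: 3; P4: 7; P1: 2; P3: 1

With divisor 1368: modified quotas P5 7.596, P7 1.342, P6 2.675, P4 7.371, P1 1.921, P3 1.289.
Geometric-mean thresholds: P5 √(7·8)=7.483, P7 √(1·2)=1.414, P6 √(2·3)=2.449, P4 √(7·8)=7.483, P1 √(1·2)=1.414, P3 √(1·2)=1.414.
Each quota rounded against its threshold gives P5 8, P7 1, P6 3, P4 7, P1 2, P3 1 (total 22).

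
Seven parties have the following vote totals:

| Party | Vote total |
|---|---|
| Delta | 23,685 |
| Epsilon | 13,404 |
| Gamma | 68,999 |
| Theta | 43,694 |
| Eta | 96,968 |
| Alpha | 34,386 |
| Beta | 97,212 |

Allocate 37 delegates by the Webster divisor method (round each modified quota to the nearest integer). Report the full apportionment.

Standard divisor 378348/37 ≈ 10225.622; standard quotas: Delta 2.316, Epsilon 1.311, Gamma 6.748, Theta 4.273, Eta 9.483, Alpha 3.363, Beta 9.507.
Rounding to the nearest integer gives 2, 1, 7, 4, 9, 3, 10 = 36 seats, so the divisor must be adjusted.
With modified divisor 10000: modified quotas Delta 2.369, Epsilon 1.340, Gamma 6.900, Theta 4.369, Eta 9.697, Alpha 3.439, Beta 9.721.
Rounding to the nearest integer: Delta 2, Epsilon 1, Gamma 7, Theta 4, Eta 10, Alpha 3, Beta 10 (total 37).

Delta: 2, Epsilon: 1, Gamma: 7, Theta: 4, Eta: 10, Alpha: 3, Beta: 10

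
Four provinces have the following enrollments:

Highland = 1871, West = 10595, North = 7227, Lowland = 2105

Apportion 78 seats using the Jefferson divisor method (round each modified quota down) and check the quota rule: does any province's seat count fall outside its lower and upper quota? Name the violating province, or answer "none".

West

Standard quotas: Highland 6.695, West 37.912, North 25.860, Lowland 7.532.
Jefferson allocation: Highland 6, West 39, North 26, Lowland 7.
West has quota 37.912 (lower 37, upper 38) but receives 39 — outside the quota interval.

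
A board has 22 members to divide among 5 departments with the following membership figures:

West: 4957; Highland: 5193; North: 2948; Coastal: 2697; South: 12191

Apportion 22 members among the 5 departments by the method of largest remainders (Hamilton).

West 4, Highland 4, North 2, Coastal 2, South 10

Total 27986; standard divisor 27986/22 ≈ 1272.091.
Standard quotas: West 3.8967, Highland 4.0823, North 2.3174, Coastal 2.1201, South 9.5834.
Lower quotas: West 3, Highland 4, North 2, Coastal 2, South 9 (sum 20, leaving 2 seats).
Remainders in descending order: West 0.8967, South 0.5834, North 0.3174, Coastal 0.1201, Highland 0.0823.
The surplus seats go to West, South.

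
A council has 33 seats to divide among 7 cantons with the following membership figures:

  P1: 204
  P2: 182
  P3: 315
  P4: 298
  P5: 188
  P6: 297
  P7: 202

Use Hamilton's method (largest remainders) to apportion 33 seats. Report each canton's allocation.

P1 4; P2 3; P3 6; P4 6; P5 4; P6 6; P7 4

Standard divisor: 1686 ÷ 33 ≈ 51.091.
Standard quotas: P1 3.993, P2 3.562, P3 6.165, P4 5.833, P5 3.680, P6 5.813, P7 3.954.
Lower quotas: P1 3, P2 3, P3 6, P4 5, P5 3, P6 5, P7 3 (sum 28, leaving 5 seats).
Remainders in descending order: P1 0.993, P7 0.954, P4 0.833, P6 0.813, P5 0.680, P2 0.562, P3 0.165.
The surplus seats go to P1, P7, P4, P6, P5.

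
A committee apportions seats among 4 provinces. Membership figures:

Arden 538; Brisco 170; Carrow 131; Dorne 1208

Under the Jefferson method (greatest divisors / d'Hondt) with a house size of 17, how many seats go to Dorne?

Standard divisor 2047/17 ≈ 120.412; standard quotas: Arden 4.468, Brisco 1.412, Carrow 1.088, Dorne 10.032.
Rounding down gives 4, 1, 1, 10 = 16 seats, so the divisor must be adjusted.
With modified divisor 109: modified quotas Arden 4.936, Brisco 1.560, Carrow 1.202, Dorne 11.083.
Rounding down: Arden 4, Brisco 1, Carrow 1, Dorne 11 (total 17).
Dorne receives 11.

11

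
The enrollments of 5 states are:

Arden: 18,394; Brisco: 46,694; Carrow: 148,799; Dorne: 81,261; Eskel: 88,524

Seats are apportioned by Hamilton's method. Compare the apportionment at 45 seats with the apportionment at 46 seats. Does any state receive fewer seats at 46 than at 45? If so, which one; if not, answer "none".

At 45 seats: Arden 2, Brisco 6, Carrow 17, Dorne 10, Eskel 10.
At 46 seats: Arden 2, Brisco 5, Carrow 18, Dorne 10, Eskel 11.
Brisco drops from 6 to 5.

Brisco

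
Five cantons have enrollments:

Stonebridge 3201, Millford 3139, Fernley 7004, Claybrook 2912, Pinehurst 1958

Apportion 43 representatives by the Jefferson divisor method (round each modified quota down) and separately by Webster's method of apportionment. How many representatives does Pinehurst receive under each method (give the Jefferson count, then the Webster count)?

4 and 5

Jefferson: Stonebridge 8, Millford 7, Fernley 17, Claybrook 7, Pinehurst 4.
Webster: Stonebridge 8, Millford 7, Fernley 16, Claybrook 7, Pinehurst 5.
Pinehurst gets 4 under Jefferson and 5 under Webster.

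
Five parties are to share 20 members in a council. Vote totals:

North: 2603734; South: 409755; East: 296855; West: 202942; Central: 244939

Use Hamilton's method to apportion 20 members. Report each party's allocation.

The standard divisor is 3758225/20 ≈ 187911.25.
Standard quotas: North 13.8562, South 2.1806, East 1.5798, West 1.0800, Central 1.3035.
Lower quotas: North 13, South 2, East 1, West 1, Central 1 (sum 18, leaving 2 seats).
Remainders in descending order: North 0.8562, East 0.5798, Central 0.3035, South 0.1806, West 0.0800.
Largest remainders: North, East receive the extra seats.

North: 14, South: 2, East: 2, West: 1, Central: 1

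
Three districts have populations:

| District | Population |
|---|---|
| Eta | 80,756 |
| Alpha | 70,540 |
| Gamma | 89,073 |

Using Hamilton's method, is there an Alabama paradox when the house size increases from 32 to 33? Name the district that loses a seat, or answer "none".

At 32 seats: Eta 11, Alpha 9, Gamma 12.
At 33 seats: Eta 11, Alpha 10, Gamma 12.
No district's allocation decreased.

none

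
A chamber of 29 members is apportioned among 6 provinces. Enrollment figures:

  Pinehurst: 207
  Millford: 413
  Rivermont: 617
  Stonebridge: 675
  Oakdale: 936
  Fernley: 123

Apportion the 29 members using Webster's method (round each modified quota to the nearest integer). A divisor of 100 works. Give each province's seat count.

With modified divisor 100: modified quotas Pinehurst 2.070, Millford 4.130, Rivermont 6.170, Stonebridge 6.750, Oakdale 9.360, Fernley 1.230.
Rounding to the nearest integer: Pinehurst 2, Millford 4, Rivermont 6, Stonebridge 7, Oakdale 9, Fernley 1 (total 29).

Pinehurst 2, Millford 4, Rivermont 6, Stonebridge 7, Oakdale 9, Fernley 1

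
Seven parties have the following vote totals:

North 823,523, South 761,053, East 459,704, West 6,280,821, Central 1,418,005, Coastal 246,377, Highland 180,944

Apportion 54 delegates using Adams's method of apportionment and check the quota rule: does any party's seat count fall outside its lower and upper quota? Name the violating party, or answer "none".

West

Standard quotas: North 4.373, South 4.041, East 2.441, West 33.348, Central 7.529, Coastal 1.308, Highland 0.961.
Adams allocation: North 5, South 4, East 3, West 32, Central 7, Coastal 2, Highland 1.
West has quota 33.348 (lower 33, upper 34) but receives 32 — outside the quota interval.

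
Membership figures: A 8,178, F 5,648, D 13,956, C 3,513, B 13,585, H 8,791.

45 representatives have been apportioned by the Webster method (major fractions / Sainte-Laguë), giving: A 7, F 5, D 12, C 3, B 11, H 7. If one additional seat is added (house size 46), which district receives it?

Priority for the next seat is population ÷ (current seats + 0.5).
Priorities: A 1090.400, F 1026.909, D 1116.480, C 1003.714, B 1181.304, H 1172.133.
Highest priority: B.

B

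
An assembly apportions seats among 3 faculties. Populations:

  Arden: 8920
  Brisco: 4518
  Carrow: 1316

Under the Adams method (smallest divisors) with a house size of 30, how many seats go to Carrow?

Standard divisor 14754/30 ≈ 491.8; standard quotas: Arden 18.137, Brisco 9.187, Carrow 2.676.
Rounding up gives 19, 10, 3 = 32 seats, so the divisor must be adjusted.
With modified divisor 510: modified quotas Arden 17.490, Brisco 8.859, Carrow 2.580.
Rounding up: Arden 18, Brisco 9, Carrow 3 (total 30).
Carrow receives 3.

3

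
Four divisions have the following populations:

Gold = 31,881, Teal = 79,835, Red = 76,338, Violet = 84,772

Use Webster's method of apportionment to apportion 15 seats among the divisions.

Gold=2, Teal=4, Red=4, Violet=5

Standard divisor 272826/15 ≈ 18188.4; standard quotas: Gold 1.753, Teal 4.389, Red 4.197, Violet 4.661.
Rounding to the nearest integer gives Gold 2, Teal 4, Red 4, Violet 5 — total 15, matching the house size, so no adjustment is needed.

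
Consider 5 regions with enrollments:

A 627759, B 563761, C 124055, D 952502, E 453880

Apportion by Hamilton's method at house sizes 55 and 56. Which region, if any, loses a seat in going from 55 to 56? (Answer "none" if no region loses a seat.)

C

At 55 seats: A 13, B 11, C 3, D 19, E 9.
At 56 seats: A 13, B 12, C 2, D 20, E 9.
C drops from 3 to 2.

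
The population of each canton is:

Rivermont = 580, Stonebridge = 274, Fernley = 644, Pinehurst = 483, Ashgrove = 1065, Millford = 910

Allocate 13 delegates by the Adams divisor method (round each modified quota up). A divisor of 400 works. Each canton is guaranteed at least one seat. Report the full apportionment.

With modified divisor 400: modified quotas Rivermont 1.450, Stonebridge 0.685, Fernley 1.610, Pinehurst 1.208, Ashgrove 2.663, Millford 2.275.
Rounding up: Rivermont 2, Stonebridge 1, Fernley 2, Pinehurst 2, Ashgrove 3, Millford 3 (total 13).

Rivermont: 2, Stonebridge: 1, Fernley: 2, Pinehurst: 2, Ashgrove: 3, Millford: 3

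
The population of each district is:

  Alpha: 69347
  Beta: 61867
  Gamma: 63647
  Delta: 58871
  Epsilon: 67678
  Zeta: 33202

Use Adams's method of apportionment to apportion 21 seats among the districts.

Alpha: 4, Beta: 4, Gamma: 4, Delta: 3, Epsilon: 4, Zeta: 2

Standard divisor 354612/21 ≈ 16886.286; standard quotas: Alpha 4.107, Beta 3.664, Gamma 3.769, Delta 3.486, Epsilon 4.008, Zeta 1.966.
Rounding up gives 5, 4, 4, 4, 5, 2 = 24 seats, so the divisor must be adjusted.
With modified divisor 20100: modified quotas Alpha 3.450, Beta 3.078, Gamma 3.167, Delta 2.929, Epsilon 3.367, Zeta 1.652.
Rounding up: Alpha 4, Beta 4, Gamma 4, Delta 3, Epsilon 4, Zeta 2 (total 21).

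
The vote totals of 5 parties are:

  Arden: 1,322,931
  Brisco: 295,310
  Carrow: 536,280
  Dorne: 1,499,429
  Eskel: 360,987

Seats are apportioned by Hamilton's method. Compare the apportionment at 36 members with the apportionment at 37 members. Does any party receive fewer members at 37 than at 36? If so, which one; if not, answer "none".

At 36 seats: Arden 12, Brisco 3, Carrow 5, Dorne 13, Eskel 3.
At 37 seats: Arden 12, Brisco 3, Carrow 5, Dorne 14, Eskel 3.
No party's allocation decreased.

none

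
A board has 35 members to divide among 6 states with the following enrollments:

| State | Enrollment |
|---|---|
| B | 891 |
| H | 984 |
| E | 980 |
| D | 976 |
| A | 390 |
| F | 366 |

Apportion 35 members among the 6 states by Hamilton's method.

Standard divisor: 4587 ÷ 35 ≈ 131.057.
Standard quotas: B 6.799, H 7.508, E 7.478, D 7.447, A 2.976, F 2.793.
Lower quotas: B 6, H 7, E 7, D 7, A 2, F 2 (sum 31, leaving 4 seats).
Remainders in descending order: A 0.976, B 0.799, F 0.793, H 0.508, E 0.478, D 0.447.
The surplus seats go to A, B, F, H.

B 7; H 8; E 7; D 7; A 3; F 3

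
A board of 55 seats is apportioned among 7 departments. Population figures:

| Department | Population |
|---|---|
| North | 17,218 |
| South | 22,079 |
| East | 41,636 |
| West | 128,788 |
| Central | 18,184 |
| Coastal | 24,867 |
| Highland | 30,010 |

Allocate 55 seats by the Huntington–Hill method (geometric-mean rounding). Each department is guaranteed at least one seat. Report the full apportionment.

North: 3, South: 4, East: 8, West: 25, Central: 4, Coastal: 5, Highland: 6

With divisor 5150: modified quotas North 3.343, South 4.287, East 8.085, West 25.007, Central 3.531, Coastal 4.829, Highland 5.827.
Geometric-mean thresholds: North √(3·4)=3.464, South √(4·5)=4.472, East √(8·9)=8.485, West √(25·26)=25.495, Central √(3·4)=3.464, Coastal √(4·5)=4.472, Highland √(5·6)=5.477.
Each quota rounded against its threshold gives North 3, South 4, East 8, West 25, Central 4, Coastal 5, Highland 6 (total 55).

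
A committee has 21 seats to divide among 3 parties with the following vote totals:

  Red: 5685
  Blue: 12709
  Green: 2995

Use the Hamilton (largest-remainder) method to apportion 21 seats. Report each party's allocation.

The standard divisor is 21389/21 ≈ 1018.524.
Standard quotas: Red 5.5816, Blue 12.4779, Green 2.9405.
Lower quotas: Red 5, Blue 12, Green 2 (sum 19, leaving 2 seats).
Remainders in descending order: Green 0.9405, Red 0.5816, Blue 0.4779.
The surplus seats go to Green, Red.

Red 6, Blue 12, Green 3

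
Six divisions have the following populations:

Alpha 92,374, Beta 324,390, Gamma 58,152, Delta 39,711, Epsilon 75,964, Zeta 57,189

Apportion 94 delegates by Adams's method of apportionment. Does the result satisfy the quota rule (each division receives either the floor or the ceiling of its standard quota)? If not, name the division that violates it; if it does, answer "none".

Standard quotas: Alpha 13.404, Beta 47.073, Gamma 8.438, Delta 5.763, Epsilon 11.023, Zeta 8.299.
Adams allocation: Alpha 13, Beta 46, Gamma 9, Delta 6, Epsilon 11, Zeta 9.
Beta has quota 47.073 (lower 47, upper 48) but receives 46 — outside the quota interval.

Beta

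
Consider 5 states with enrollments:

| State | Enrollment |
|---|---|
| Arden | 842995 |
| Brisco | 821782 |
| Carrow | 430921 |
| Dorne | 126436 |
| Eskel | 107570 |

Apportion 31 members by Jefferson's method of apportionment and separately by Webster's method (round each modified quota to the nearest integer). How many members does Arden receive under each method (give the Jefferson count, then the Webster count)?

12 and 11

Jefferson: Arden 12, Brisco 11, Carrow 6, Dorne 1, Eskel 1.
Webster: Arden 11, Brisco 11, Carrow 6, Dorne 2, Eskel 1.
Arden gets 12 under Jefferson and 11 under Webster.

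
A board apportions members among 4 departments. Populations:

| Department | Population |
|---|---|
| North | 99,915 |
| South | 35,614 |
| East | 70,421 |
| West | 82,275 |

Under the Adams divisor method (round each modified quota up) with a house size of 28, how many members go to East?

7

Standard divisor 288225/28 ≈ 10293.75; standard quotas: North 9.706, South 3.460, East 6.841, West 7.993.
Rounding up gives 10, 4, 7, 8 = 29 seats, so the divisor must be adjusted.
With modified divisor 11400: modified quotas North 8.764, South 3.124, East 6.177, West 7.217.
Rounding up: North 9, South 4, East 7, West 8 (total 28).
East receives 7.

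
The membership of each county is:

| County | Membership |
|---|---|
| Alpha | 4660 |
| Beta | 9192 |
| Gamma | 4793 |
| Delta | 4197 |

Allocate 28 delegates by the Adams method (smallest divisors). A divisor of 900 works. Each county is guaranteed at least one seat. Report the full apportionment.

Alpha 6, Beta 11, Gamma 6, Delta 5

With modified divisor 900: modified quotas Alpha 5.178, Beta 10.213, Gamma 5.326, Delta 4.663.
Rounding up: Alpha 6, Beta 11, Gamma 6, Delta 5 (total 28).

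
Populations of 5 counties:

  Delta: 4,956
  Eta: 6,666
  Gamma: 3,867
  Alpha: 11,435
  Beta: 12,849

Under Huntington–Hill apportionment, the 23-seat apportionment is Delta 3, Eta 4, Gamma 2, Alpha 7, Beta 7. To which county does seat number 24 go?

Beta

Priority for the next seat is population ÷ (√(s·(s+1))).
Priorities: Delta 1430.674, Eta 1490.563, Gamma 1578.696, Alpha 1528.066, Beta 1717.020.
Highest priority: Beta.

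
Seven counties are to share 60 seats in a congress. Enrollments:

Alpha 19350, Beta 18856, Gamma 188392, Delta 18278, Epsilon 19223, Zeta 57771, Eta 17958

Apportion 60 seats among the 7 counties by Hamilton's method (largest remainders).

Alpha 4, Beta 3, Gamma 33, Delta 3, Epsilon 4, Zeta 10, Eta 3

The standard divisor is 339828/60 ≈ 5663.8.
Standard quotas: Alpha 3.4164, Beta 3.3292, Gamma 33.2625, Delta 3.2272, Epsilon 3.3940, Zeta 10.2000, Eta 3.1707.
Lower quotas: Alpha 3, Beta 3, Gamma 33, Delta 3, Epsilon 3, Zeta 10, Eta 3 (sum 58, leaving 2 seats).
Remainders in descending order: Alpha 0.4164, Epsilon 0.3940, Beta 0.3292, Gamma 0.2625, Delta 0.2272, Zeta 0.2000, Eta 0.1707.
The surplus seats go to Alpha, Epsilon.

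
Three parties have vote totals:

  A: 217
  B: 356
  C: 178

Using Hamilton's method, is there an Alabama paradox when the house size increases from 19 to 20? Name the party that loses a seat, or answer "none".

none

At 19 seats: A 5, B 9, C 5.
At 20 seats: A 6, B 9, C 5.
No party's allocation decreased.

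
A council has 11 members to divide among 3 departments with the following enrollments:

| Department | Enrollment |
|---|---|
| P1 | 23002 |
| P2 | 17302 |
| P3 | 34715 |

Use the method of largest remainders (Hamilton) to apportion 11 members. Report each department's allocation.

The standard divisor is 75019/11 ≈ 6819.909.
Standard quotas: P1 3.3728, P2 2.5370, P3 5.0902.
Lower quotas: P1 3, P2 2, P3 5 (sum 10, leaving 1 seat).
Remainders in descending order: P2 0.5370, P1 0.3728, P3 0.0902.
Largest remainder: P2 receives the extra seat.

P1 3, P2 3, P3 5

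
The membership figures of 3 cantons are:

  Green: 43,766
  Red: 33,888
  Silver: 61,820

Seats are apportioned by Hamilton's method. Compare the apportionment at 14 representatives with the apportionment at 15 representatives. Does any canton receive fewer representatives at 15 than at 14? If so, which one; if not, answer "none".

Red

At 14 seats: Green 4, Red 4, Silver 6.
At 15 seats: Green 5, Red 3, Silver 7.
Red drops from 4 to 3.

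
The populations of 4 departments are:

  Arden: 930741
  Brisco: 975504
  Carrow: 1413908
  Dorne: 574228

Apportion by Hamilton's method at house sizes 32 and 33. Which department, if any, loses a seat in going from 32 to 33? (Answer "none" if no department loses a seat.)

At 32 seats: Arden 8, Brisco 8, Carrow 11, Dorne 5.
At 33 seats: Arden 8, Brisco 8, Carrow 12, Dorne 5.
No department's allocation decreased.

none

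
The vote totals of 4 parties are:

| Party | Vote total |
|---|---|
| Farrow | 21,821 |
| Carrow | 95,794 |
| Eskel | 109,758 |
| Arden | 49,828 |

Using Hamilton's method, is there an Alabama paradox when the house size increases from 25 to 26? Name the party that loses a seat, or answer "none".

none

At 25 seats: Farrow 2, Carrow 9, Eskel 10, Arden 4.
At 26 seats: Farrow 2, Carrow 9, Eskel 10, Arden 5.
No party's allocation decreased.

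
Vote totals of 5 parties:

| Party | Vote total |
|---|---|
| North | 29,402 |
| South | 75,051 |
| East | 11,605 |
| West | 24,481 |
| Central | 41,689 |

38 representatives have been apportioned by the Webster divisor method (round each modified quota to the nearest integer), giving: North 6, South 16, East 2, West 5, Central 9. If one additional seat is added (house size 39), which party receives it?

East

Priority for the next seat is population ÷ (current seats + 0.5).
Priorities: North 4523.385, South 4548.545, East 4642.000, West 4451.091, Central 4388.316.
Highest priority: East.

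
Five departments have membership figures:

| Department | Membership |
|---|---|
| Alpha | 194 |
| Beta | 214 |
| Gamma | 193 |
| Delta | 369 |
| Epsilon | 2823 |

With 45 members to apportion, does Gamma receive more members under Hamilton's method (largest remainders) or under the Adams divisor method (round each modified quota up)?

Hamilton: Alpha 2, Beta 3, Gamma 2, Delta 4, Epsilon 34.
Adams: Alpha 3, Beta 3, Gamma 3, Delta 5, Epsilon 31.
Gamma gets 2 under Hamilton and 3 under Adams.

Adams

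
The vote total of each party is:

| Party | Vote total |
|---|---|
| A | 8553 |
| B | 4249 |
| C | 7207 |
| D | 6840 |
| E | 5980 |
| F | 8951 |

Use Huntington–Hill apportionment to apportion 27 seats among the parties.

A=5, B=3, C=5, D=4, E=4, F=6

With divisor 1587: modified quotas A 5.389, B 2.677, C 4.541, D 4.310, E 3.768, F 5.640.
Geometric-mean thresholds: A √(5·6)=5.477, B √(2·3)=2.449, C √(4·5)=4.472, D √(4·5)=4.472, E √(3·4)=3.464, F √(5·6)=5.477.
Each quota rounded against its threshold gives A 5, B 3, C 5, D 4, E 4, F 6 (total 27).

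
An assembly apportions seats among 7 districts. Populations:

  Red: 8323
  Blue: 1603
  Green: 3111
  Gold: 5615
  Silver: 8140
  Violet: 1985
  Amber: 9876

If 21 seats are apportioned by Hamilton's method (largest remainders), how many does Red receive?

Total 38653; standard divisor 38653/21 ≈ 1840.619.
Standard quotas: Red 4.5218, Blue 0.8709, Green 1.6902, Gold 3.0506, Silver 4.4224, Violet 1.0784, Amber 5.3656.
Lower quotas: Red 4, Blue 0, Green 1, Gold 3, Silver 4, Violet 1, Amber 5 (sum 18, leaving 3 seats).
Remainders in descending order: Blue 0.8709, Green 0.6902, Red 0.5218, Silver 0.4224, Amber 0.3656, Violet 0.0784, Gold 0.0506.
The surplus seats go to Blue, Green, Red.
Red receives 5.

5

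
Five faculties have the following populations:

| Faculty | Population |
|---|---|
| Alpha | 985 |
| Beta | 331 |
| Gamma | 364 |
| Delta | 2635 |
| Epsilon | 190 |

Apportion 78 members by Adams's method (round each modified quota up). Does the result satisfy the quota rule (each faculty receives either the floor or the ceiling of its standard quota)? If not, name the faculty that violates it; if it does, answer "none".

Standard quotas: Alpha 17.054, Beta 5.731, Gamma 6.302, Delta 45.623, Epsilon 3.290.
Adams allocation: Alpha 17, Beta 6, Gamma 7, Delta 44, Epsilon 4.
Delta has quota 45.623 (lower 45, upper 46) but receives 44 — outside the quota interval.

Delta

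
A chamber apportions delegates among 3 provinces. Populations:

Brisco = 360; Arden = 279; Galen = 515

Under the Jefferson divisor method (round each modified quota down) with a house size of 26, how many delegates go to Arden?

Standard divisor 1154/26 ≈ 44.385; standard quotas: Brisco 8.111, Arden 6.286, Galen 11.603.
Rounding down gives 8, 6, 11 = 25 seats, so the divisor must be adjusted.
With modified divisor 41: modified quotas Brisco 8.780, Arden 6.805, Galen 12.561.
Rounding down: Brisco 8, Arden 6, Galen 12 (total 26).
Arden receives 6.

6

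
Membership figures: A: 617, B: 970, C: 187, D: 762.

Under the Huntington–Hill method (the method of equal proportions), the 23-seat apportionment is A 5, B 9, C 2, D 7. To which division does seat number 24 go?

Priority for the next seat is population ÷ (√(s·(s+1))).
Priorities: A 112.648, B 102.247, C 76.342, D 101.827.
Highest priority: A.

A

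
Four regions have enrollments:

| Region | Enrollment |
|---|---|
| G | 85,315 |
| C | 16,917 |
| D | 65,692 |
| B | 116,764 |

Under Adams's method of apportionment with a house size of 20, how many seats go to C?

Standard divisor 284688/20 ≈ 14234.4; standard quotas: G 5.994, C 1.188, D 4.615, B 8.203.
Rounding up gives 6, 2, 5, 9 = 22 seats, so the divisor must be adjusted.
With modified divisor 16550: modified quotas G 5.155, C 1.022, D 3.969, B 7.055.
Rounding up: G 6, C 2, D 4, B 8 (total 20).
C receives 2.

2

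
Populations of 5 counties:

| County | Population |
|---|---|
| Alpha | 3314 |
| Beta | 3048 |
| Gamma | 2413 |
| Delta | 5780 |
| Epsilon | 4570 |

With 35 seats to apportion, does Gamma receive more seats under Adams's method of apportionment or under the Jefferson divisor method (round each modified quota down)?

Adams

Adams: Alpha 6, Beta 6, Gamma 5, Delta 10, Epsilon 8.
Jefferson: Alpha 6, Beta 6, Gamma 4, Delta 11, Epsilon 8.
Gamma gets 5 under Adams and 4 under Jefferson.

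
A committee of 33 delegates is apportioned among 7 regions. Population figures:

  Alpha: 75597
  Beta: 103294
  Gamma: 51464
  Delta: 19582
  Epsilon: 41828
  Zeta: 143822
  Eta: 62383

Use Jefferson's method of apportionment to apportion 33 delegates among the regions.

Alpha 5; Beta 7; Gamma 3; Delta 1; Epsilon 3; Zeta 10; Eta 4

Standard divisor 497970/33 ≈ 15090; standard quotas: Alpha 5.010, Beta 6.845, Gamma 3.410, Delta 1.298, Epsilon 2.772, Zeta 9.531, Eta 4.134.
Rounding down gives 5, 6, 3, 1, 2, 9, 4 = 30 seats, so the divisor must be adjusted.
With modified divisor 13500: modified quotas Alpha 5.600, Beta 7.651, Gamma 3.812, Delta 1.451, Epsilon 3.098, Zeta 10.653, Eta 4.621.
Rounding down: Alpha 5, Beta 7, Gamma 3, Delta 1, Epsilon 3, Zeta 10, Eta 4 (total 33).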